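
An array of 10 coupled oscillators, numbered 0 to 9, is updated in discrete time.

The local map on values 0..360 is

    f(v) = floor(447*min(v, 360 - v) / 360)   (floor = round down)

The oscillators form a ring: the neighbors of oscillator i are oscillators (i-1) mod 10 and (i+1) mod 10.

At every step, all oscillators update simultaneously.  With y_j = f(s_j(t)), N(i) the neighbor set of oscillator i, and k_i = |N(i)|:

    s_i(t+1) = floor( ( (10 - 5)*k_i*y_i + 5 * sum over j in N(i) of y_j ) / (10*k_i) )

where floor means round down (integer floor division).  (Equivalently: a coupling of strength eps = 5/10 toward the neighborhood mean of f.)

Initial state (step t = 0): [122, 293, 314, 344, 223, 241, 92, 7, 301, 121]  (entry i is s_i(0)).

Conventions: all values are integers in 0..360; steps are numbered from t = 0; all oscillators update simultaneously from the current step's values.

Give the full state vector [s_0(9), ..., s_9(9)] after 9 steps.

Answer: [208, 207, 206, 204, 205, 208, 212, 213, 211, 209]

Derivation:
t=0: [122, 293, 314, 344, 223, 241, 92, 7, 301, 121]
t=1: [133, 93, 54, 66, 126, 144, 95, 50, 76, 131]
t=2: [151, 115, 82, 96, 142, 157, 118, 83, 103, 145]
t=3: [174, 143, 115, 128, 166, 177, 147, 119, 134, 168]
t=4: [204, 178, 154, 166, 197, 206, 182, 160, 171, 199]
t=5: [201, 206, 202, 201, 200, 201, 207, 207, 205, 200]
t=6: [195, 193, 195, 197, 197, 195, 191, 189, 192, 196]
t=7: [204, 205, 204, 202, 202, 204, 208, 210, 207, 204]
t=8: [192, 192, 193, 195, 195, 192, 188, 187, 189, 192]
t=9: [208, 207, 206, 204, 205, 208, 212, 213, 211, 209]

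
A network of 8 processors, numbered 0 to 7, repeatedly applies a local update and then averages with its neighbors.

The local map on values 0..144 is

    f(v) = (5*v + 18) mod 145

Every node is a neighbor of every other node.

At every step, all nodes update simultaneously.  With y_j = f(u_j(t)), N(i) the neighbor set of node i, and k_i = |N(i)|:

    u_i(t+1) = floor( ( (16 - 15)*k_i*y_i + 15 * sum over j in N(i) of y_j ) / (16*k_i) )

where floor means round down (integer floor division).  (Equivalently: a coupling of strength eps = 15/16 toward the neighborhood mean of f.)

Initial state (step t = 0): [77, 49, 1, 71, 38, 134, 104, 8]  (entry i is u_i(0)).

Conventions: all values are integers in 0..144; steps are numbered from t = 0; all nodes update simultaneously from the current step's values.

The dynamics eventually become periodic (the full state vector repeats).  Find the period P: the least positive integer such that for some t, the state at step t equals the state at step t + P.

Answer: 7
Key observation: The state at step 16, [69, 69, 69, 69, 68, 69, 69, 68], reappears at step 23 — and no state repeats earlier — so the cycle the system enters has period 7.

Derivation:
t=0: [77, 49, 1, 71, 38, 134, 104, 8]
t=1: [81, 81, 87, 83, 85, 81, 82, 85]
t=2: [86, 86, 94, 85, 95, 86, 85, 95]
t=3: [29, 29, 26, 29, 25, 29, 29, 25]
t=4: [49, 49, 50, 49, 40, 49, 49, 40]
t=5: [106, 106, 106, 106, 109, 106, 106, 109]
t=6: [117, 117, 117, 117, 115, 117, 117, 115]
t=7: [20, 20, 20, 20, 21, 20, 20, 21]
t=8: [119, 119, 119, 119, 118, 119, 119, 118]
t=9: [31, 31, 31, 31, 32, 31, 31, 32]
t=10: [29, 29, 29, 29, 28, 29, 29, 28]
t=11: [16, 16, 16, 16, 17, 16, 16, 17]
t=12: [99, 99, 99, 99, 98, 99, 99, 98]
t=13: [76, 76, 76, 76, 77, 76, 76, 77]
t=14: [109, 109, 109, 109, 108, 109, 109, 108]
t=15: [126, 126, 126, 126, 127, 126, 126, 127]
t=16: [69, 69, 69, 69, 68, 69, 69, 68]
t=17: [71, 71, 71, 71, 72, 71, 71, 72]
t=18: [84, 84, 84, 84, 83, 84, 84, 83]
t=19: [40, 40, 40, 40, 30, 40, 40, 30]
t=20: [59, 59, 59, 59, 63, 59, 59, 63]
t=21: [28, 28, 28, 28, 26, 28, 28, 26]
t=22: [10, 10, 10, 10, 11, 10, 10, 11]
t=23: [69, 69, 69, 69, 68, 69, 69, 68]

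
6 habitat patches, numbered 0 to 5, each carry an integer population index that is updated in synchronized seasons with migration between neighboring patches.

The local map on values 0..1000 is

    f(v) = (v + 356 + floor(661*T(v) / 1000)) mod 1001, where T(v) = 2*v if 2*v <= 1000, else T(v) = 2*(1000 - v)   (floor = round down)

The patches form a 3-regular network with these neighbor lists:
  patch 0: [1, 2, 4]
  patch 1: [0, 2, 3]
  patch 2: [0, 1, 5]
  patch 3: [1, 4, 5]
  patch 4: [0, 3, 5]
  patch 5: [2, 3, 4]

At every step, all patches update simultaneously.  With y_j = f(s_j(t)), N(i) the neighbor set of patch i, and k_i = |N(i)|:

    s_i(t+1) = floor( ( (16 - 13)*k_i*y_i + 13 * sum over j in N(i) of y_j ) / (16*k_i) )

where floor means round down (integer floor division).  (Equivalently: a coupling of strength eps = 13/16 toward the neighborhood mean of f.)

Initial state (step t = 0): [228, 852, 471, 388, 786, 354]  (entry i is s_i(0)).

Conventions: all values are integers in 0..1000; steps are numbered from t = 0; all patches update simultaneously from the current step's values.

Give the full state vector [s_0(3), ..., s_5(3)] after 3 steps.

Simulating step by step:
t=0: [228, 852, 471, 388, 786, 354]
t=1: [510, 505, 480, 318, 435, 337]
t=2: [461, 387, 402, 292, 269, 276]
t=3: [491, 249, 507, 609, 577, 539]

Answer: [491, 249, 507, 609, 577, 539]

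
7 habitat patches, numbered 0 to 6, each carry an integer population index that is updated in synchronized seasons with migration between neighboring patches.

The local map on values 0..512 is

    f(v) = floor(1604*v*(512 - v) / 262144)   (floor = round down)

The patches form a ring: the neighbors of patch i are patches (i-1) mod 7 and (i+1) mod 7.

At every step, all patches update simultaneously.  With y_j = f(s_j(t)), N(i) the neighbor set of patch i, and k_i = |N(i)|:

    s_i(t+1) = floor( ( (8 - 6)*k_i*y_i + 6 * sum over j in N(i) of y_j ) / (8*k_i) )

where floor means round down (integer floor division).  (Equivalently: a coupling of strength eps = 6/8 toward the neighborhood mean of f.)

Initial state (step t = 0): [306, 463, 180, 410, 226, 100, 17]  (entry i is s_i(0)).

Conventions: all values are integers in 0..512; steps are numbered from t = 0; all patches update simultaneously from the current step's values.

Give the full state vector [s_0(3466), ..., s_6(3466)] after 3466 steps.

Answer: [397, 397, 397, 397, 397, 397, 397]
Key observation: The state at step 14, [397, 397, 397, 397, 397, 397, 397], reappears at step 16: the system is in a cycle of period 2 from step 14 on.  Therefore the state at step 3466 equals the state at step 14 + ((3466 - 14) mod 2) = 14, which is [397, 397, 397, 397, 397, 397, 397].

Derivation:
t=0: [306, 463, 180, 410, 226, 100, 17]
t=1: [167, 315, 238, 348, 288, 230, 251]
t=2: [380, 376, 372, 384, 377, 396, 380]
t=3: [308, 312, 309, 310, 295, 301, 296]
t=4: [385, 382, 382, 386, 386, 390, 387]
t=5: [299, 301, 300, 299, 294, 294, 295]
t=6: [389, 388, 388, 390, 390, 391, 390]
t=7: [292, 293, 292, 292, 290, 290, 290]
t=8: [392, 392, 392, 393, 393, 393, 393]
t=9: [286, 287, 286, 286, 286, 286, 286]
t=10: [395, 395, 395, 395, 395, 395, 395]
t=11: [282, 282, 282, 282, 282, 282, 282]
t=12: [396, 396, 396, 396, 396, 396, 396]
t=13: [281, 281, 281, 281, 281, 281, 281]
t=14: [397, 397, 397, 397, 397, 397, 397]
t=15: [279, 279, 279, 279, 279, 279, 279]
t=16: [397, 397, 397, 397, 397, 397, 397]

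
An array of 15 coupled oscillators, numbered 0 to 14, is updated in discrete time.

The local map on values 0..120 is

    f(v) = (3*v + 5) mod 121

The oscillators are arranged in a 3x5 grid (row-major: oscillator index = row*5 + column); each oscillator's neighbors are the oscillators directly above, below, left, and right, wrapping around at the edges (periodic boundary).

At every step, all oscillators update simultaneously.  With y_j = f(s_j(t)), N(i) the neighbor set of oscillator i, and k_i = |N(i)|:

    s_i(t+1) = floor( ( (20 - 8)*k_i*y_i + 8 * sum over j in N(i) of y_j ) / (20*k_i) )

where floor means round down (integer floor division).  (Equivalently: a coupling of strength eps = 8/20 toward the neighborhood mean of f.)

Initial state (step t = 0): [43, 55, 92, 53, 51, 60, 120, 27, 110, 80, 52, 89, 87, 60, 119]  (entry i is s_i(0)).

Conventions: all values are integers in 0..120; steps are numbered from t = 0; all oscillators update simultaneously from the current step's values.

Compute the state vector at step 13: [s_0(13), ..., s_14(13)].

Simulating step by step:
t=0: [43, 55, 92, 53, 51, 60, 120, 27, 110, 80, 52, 89, 87, 60, 119]
t=1: [26, 37, 43, 49, 40, 44, 24, 67, 75, 33, 46, 29, 36, 66, 86]
t=2: [65, 96, 42, 39, 26, 38, 77, 82, 95, 77, 34, 88, 95, 76, 33]
t=3: [83, 53, 16, 25, 79, 113, 89, 27, 52, 104, 97, 48, 44, 87, 104]
t=4: [27, 38, 54, 59, 24, 78, 43, 65, 50, 66, 54, 31, 28, 35, 60]
t=5: [87, 95, 62, 63, 75, 93, 49, 65, 53, 78, 64, 85, 86, 90, 69]
t=6: [41, 43, 64, 69, 96, 50, 37, 63, 56, 99, 63, 28, 32, 42, 88]
t=7: [21, 36, 73, 73, 49, 46, 90, 78, 54, 52, 59, 83, 85, 33, 35]
t=8: [63, 89, 97, 90, 50, 33, 46, 90, 64, 44, 57, 29, 44, 90, 89]
t=9: [66, 42, 43, 39, 35, 79, 39, 36, 57, 34, 62, 67, 30, 35, 31]
t=10: [68, 24, 29, 29, 94, 26, 21, 84, 66, 90, 68, 68, 89, 90, 98]
t=11: [82, 79, 76, 80, 54, 77, 67, 36, 66, 46, 84, 79, 40, 45, 54]
t=12: [23, 20, 79, 27, 35, 82, 73, 96, 64, 42, 26, 10, 26, 24, 37]
t=13: [71, 60, 28, 77, 94, 32, 77, 56, 68, 37, 73, 54, 66, 82, 97]

Answer: [71, 60, 28, 77, 94, 32, 77, 56, 68, 37, 73, 54, 66, 82, 97]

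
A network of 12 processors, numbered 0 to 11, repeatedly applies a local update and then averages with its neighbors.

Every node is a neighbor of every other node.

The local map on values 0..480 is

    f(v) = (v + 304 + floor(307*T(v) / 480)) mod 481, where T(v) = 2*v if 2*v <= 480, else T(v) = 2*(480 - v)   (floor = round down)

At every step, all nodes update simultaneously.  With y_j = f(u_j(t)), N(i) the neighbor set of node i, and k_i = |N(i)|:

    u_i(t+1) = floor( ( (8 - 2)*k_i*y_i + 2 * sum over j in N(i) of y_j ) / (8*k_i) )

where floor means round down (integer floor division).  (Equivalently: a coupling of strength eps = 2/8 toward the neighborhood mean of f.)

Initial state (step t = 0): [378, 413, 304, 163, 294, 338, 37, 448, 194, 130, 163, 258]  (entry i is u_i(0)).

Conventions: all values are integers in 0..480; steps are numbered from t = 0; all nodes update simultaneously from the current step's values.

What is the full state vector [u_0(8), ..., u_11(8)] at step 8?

Answer: [341, 341, 341, 341, 341, 341, 341, 341, 341, 341, 341, 341]

Derivation:
t=0: [378, 413, 304, 163, 294, 338, 37, 448, 194, 130, 163, 258]
t=1: [321, 313, 336, 221, 337, 329, 362, 306, 273, 166, 221, 345]
t=2: [342, 343, 339, 327, 338, 341, 333, 345, 351, 236, 327, 337]
t=3: [341, 341, 342, 344, 342, 341, 343, 340, 340, 355, 344, 342]
t=4: [340, 340, 340, 340, 340, 340, 340, 341, 341, 338, 340, 340]
t=5: [341, 341, 341, 341, 341, 341, 341, 341, 341, 341, 341, 341]
t=6: [341, 341, 341, 341, 341, 341, 341, 341, 341, 341, 341, 341]
t=7: [341, 341, 341, 341, 341, 341, 341, 341, 341, 341, 341, 341]
t=8: [341, 341, 341, 341, 341, 341, 341, 341, 341, 341, 341, 341]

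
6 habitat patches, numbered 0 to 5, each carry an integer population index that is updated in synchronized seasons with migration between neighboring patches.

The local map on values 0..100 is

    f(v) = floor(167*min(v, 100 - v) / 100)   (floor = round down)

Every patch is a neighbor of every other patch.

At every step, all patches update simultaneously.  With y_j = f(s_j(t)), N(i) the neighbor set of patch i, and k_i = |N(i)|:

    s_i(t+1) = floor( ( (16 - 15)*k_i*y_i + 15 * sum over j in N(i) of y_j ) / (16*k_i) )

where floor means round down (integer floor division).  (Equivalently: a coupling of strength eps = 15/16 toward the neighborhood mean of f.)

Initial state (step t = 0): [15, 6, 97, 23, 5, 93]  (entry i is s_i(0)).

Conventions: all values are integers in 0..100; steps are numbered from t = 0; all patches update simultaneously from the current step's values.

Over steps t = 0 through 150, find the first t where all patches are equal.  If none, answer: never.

Simulating step by step:
t=0: [15, 6, 97, 23, 5, 93]  (not all equal)
t=1: [15, 16, 17, 13, 17, 16]  (not all equal)
t=2: [25, 25, 25, 26, 25, 25]  (not all equal)
t=3: [41, 41, 41, 41, 41, 41]  (all equal)

Answer: 3
Key observation: Synchronization is absorbing here: once all patches are equal they stay equal, and step 3 is the first all-equal step.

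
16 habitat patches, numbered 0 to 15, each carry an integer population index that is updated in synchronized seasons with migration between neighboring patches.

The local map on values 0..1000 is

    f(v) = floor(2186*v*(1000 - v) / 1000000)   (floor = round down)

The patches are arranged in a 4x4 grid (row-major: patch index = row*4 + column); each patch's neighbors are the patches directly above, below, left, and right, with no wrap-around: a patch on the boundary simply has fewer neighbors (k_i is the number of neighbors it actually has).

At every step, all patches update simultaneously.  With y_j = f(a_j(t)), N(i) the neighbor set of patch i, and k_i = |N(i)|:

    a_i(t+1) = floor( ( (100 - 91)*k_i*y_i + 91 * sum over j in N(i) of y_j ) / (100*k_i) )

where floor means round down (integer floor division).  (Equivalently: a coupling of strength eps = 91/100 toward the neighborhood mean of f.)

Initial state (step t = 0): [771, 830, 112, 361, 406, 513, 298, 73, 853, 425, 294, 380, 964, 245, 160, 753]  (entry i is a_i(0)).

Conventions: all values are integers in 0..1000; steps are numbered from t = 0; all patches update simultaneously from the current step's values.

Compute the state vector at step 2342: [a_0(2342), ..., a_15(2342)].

Answer: [542, 542, 542, 542, 542, 542, 542, 542, 542, 542, 542, 542, 542, 542, 542, 542]
Key observation: The state at step 5, [542, 542, 542, 542, 542, 542, 542, 542, 542, 542, 542, 542, 542, 542, 542, 542], reappears at step 6: the system is in a cycle of period 1 from step 5 on.  Therefore the state at step 2342 equals the state at step 5 + ((2342 - 5) mod 1) = 5, which is [542, 542, 542, 542, 542, 542, 542, 542, 542, 542, 542, 542, 542, 542, 542, 542].

Derivation:
t=0: [771, 830, 112, 361, 406, 513, 298, 73, 853, 425, 294, 380, 964, 245, 160, 753]
t=1: [414, 375, 404, 210, 412, 464, 351, 460, 369, 429, 450, 351, 315, 309, 409, 404]
t=2: [521, 531, 463, 518, 527, 520, 534, 460, 511, 516, 516, 533, 485, 507, 512, 513]
t=3: [544, 544, 543, 543, 545, 544, 543, 543, 545, 545, 544, 544, 546, 545, 545, 545]
t=4: [542, 542, 542, 542, 542, 542, 542, 542, 541, 542, 542, 542, 541, 541, 542, 542]
t=5: [542, 542, 542, 542, 542, 542, 542, 542, 542, 542, 542, 542, 542, 542, 542, 542]
t=6: [542, 542, 542, 542, 542, 542, 542, 542, 542, 542, 542, 542, 542, 542, 542, 542]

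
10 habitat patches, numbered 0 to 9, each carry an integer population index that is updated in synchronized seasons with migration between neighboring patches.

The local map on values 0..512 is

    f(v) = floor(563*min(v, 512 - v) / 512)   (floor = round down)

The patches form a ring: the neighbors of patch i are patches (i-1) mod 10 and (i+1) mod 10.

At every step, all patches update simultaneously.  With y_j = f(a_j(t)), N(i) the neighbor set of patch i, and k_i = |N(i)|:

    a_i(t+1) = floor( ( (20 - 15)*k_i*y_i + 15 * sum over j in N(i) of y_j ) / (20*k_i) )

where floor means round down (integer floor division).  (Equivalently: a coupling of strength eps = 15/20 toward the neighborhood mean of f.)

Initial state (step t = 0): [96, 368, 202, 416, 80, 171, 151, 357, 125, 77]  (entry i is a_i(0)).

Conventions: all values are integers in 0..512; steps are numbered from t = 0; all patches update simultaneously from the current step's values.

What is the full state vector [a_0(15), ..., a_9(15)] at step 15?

Simulating step by step:
t=0: [96, 368, 202, 416, 80, 171, 151, 357, 125, 77]
t=1: [117, 162, 154, 142, 131, 141, 175, 156, 129, 111]
t=2: [144, 155, 167, 156, 152, 164, 170, 167, 145, 131]
t=3: [157, 170, 173, 174, 173, 177, 182, 175, 162, 154]
t=4: [176, 182, 188, 190, 191, 194, 194, 189, 179, 173]
t=5: [194, 199, 204, 208, 210, 211, 210, 205, 197, 193]
t=6: [214, 218, 223, 227, 230, 230, 228, 223, 217, 213]
t=7: [236, 239, 244, 248, 250, 251, 248, 244, 239, 235]
t=8: [259, 263, 267, 271, 274, 273, 272, 267, 262, 259]
t=9: [276, 273, 269, 265, 262, 262, 264, 268, 273, 276]
t=10: [260, 262, 266, 270, 272, 273, 271, 267, 263, 260]
t=11: [275, 273, 270, 266, 263, 263, 265, 269, 273, 275]
t=12: [260, 262, 266, 269, 271, 272, 270, 266, 263, 260]
t=13: [275, 273, 270, 267, 265, 264, 266, 269, 273, 275]
t=14: [260, 262, 265, 268, 270, 270, 269, 266, 263, 260]
t=15: [275, 274, 271, 268, 266, 266, 267, 270, 273, 275]

Answer: [275, 274, 271, 268, 266, 266, 267, 270, 273, 275]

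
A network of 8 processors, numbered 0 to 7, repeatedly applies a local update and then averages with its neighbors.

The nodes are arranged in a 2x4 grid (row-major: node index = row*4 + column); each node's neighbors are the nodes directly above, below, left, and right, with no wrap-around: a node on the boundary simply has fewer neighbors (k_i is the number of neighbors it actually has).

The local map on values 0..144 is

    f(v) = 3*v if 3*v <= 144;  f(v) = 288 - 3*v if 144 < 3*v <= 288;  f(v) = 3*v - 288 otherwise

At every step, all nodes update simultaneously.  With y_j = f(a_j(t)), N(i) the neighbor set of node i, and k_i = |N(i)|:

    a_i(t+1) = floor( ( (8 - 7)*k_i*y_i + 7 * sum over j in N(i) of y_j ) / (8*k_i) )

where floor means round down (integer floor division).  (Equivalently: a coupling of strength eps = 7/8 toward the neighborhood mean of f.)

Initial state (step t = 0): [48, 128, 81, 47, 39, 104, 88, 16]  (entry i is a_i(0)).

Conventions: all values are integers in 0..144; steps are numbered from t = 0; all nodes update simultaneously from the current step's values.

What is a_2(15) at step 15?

Answer: a_2(15) = 80

Derivation:
t=0: [48, 128, 81, 47, 39, 104, 88, 16]
t=1: [111, 74, 81, 58, 88, 72, 37, 78]
t=2: [45, 55, 90, 57, 54, 67, 63, 105]
t=3: [125, 85, 101, 34, 112, 112, 50, 97]
t=4: [46, 47, 81, 20, 65, 69, 36, 105]
t=5: [119, 94, 95, 39, 107, 109, 58, 76]
t=6: [25, 33, 69, 42, 51, 49, 44, 108]
t=7: [111, 99, 114, 66, 111, 124, 91, 117]
t=8: [29, 54, 40, 62, 62, 30, 60, 53]
t=9: [110, 102, 113, 121, 90, 109, 112, 108]
t=10: [21, 40, 47, 47, 37, 29, 42, 58]
t=11: [108, 99, 130, 129, 79, 115, 115, 131]
t=12: [30, 58, 60, 102, 47, 41, 84, 81]
t=13: [122, 107, 62, 69, 110, 100, 85, 29]
t=14: [42, 60, 55, 92, 44, 33, 62, 60]
t=15: [120, 115, 80, 102, 114, 112, 109, 63]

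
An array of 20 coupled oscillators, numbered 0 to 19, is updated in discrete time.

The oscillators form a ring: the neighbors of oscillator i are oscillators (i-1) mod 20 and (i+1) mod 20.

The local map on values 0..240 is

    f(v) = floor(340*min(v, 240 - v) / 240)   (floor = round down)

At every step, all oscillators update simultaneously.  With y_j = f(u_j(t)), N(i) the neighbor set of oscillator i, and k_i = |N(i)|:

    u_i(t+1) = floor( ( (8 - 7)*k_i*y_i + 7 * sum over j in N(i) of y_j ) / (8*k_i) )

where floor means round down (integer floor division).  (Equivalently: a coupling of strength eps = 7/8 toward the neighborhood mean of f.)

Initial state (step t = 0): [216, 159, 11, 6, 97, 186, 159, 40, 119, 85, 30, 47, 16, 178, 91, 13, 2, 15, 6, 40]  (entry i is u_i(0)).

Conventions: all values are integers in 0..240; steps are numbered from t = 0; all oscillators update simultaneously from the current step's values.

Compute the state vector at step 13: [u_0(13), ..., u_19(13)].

Simulating step by step:
t=0: [216, 159, 11, 6, 97, 186, 159, 40, 119, 85, 30, 47, 16, 178, 91, 13, 2, 15, 6, 40]
t=1: [78, 35, 55, 67, 53, 119, 72, 130, 98, 106, 86, 36, 69, 76, 61, 59, 17, 7, 34, 25]
t=2: [50, 87, 72, 78, 124, 98, 154, 124, 150, 132, 103, 101, 81, 93, 93, 58, 43, 32, 25, 73]
t=3: [107, 90, 114, 130, 129, 141, 147, 129, 154, 138, 147, 131, 134, 123, 109, 93, 63, 47, 69, 58]
t=4: [110, 152, 143, 158, 148, 143, 146, 129, 146, 128, 146, 142, 158, 153, 148, 122, 97, 89, 76, 118]
t=5: [146, 143, 122, 131, 126, 132, 145, 136, 154, 136, 146, 126, 128, 123, 143, 137, 145, 122, 141, 135]
t=6: [141, 148, 148, 162, 154, 148, 148, 129, 143, 129, 151, 147, 162, 149, 152, 136, 153, 140, 155, 137]
t=7: [137, 134, 121, 123, 120, 126, 141, 136, 154, 134, 141, 119, 127, 118, 135, 126, 141, 123, 140, 131]
t=8: [151, 155, 158, 168, 163, 155, 152, 132, 145, 132, 156, 152, 166, 155, 162, 146, 160, 143, 157, 144]
t=9: [127, 120, 111, 111, 110, 116, 134, 132, 150, 129, 136, 113, 119, 108, 124, 114, 132, 117, 134, 123]
t=10: [166, 159, 162, 156, 159, 153, 157, 140, 151, 139, 157, 157, 157, 164, 157, 158, 161, 153, 163, 156]
t=11: [114, 107, 115, 112, 120, 116, 130, 123, 140, 124, 128, 117, 112, 115, 112, 114, 118, 111, 119, 108]
t=12: [153, 160, 155, 165, 162, 162, 163, 150, 161, 151, 163, 158, 162, 158, 161, 162, 160, 166, 156, 163]
t=13: [112, 120, 110, 113, 108, 109, 117, 112, 124, 112, 119, 110, 115, 111, 112, 111, 107, 114, 108, 119]

Answer: [112, 120, 110, 113, 108, 109, 117, 112, 124, 112, 119, 110, 115, 111, 112, 111, 107, 114, 108, 119]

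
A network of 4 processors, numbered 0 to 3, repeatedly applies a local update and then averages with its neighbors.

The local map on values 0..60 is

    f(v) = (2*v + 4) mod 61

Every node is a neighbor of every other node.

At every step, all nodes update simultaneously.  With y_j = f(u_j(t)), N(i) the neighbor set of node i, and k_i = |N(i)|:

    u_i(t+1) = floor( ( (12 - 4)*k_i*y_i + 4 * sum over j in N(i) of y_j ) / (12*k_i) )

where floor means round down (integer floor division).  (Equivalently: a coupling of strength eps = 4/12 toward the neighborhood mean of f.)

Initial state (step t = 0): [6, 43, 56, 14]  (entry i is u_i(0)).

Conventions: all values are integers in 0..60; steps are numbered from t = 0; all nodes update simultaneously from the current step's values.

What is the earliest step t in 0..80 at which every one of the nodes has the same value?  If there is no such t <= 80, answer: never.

Simulating step by step:
t=0: [6, 43, 56, 14]  (not all equal)
t=1: [23, 30, 45, 32]  (not all equal)
t=2: [38, 12, 28, 14]  (not all equal)
t=3: [26, 31, 48, 33]  (not all equal)
t=4: [43, 14, 33, 17]  (not all equal)
t=5: [28, 29, 17, 33]  (not all equal)
t=6: [45, 12, 33, 17]  (not all equal)
t=7: [30, 27, 17, 33]  (not all equal)
t=8: [13, 44, 33, 17]  (not all equal)
t=9: [28, 29, 17, 33]  (not all equal)

Answer: never
Key observation: The state at step 5 reappears at step 9 — the system is in a cycle of period 4 from step 5 on.  No step 0..9 is synchronized, and the cycle repeats forever, so no step up to 80 (or ever) has all nodes equal.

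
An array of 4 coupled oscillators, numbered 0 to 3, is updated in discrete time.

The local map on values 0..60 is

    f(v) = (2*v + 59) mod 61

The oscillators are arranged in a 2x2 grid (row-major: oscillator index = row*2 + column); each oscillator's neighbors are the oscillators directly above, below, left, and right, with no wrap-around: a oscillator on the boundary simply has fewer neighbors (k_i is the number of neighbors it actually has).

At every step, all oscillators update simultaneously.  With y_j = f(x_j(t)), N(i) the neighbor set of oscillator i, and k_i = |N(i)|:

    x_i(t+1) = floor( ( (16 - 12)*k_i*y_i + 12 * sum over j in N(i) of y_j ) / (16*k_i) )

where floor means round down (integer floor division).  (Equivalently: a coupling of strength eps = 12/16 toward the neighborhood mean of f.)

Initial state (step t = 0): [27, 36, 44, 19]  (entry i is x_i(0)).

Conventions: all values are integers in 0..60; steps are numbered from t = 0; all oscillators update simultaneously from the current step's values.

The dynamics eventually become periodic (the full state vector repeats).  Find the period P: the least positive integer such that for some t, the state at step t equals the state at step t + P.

Simulating step by step:
t=0: [27, 36, 44, 19]
t=1: [25, 35, 39, 21]
t=2: [20, 34, 36, 18]
t=3: [14, 28, 29, 13]
t=4: [47, 32, 32, 47]
t=5: [8, 23, 23, 8]
t=6: [36, 21, 21, 36]
t=7: [32, 16, 16, 32]
t=8: [22, 8, 8, 22]
t=9: [21, 35, 35, 21]
t=10: [15, 31, 31, 15]
t=11: [52, 36, 36, 52]
t=12: [17, 33, 33, 17]
t=13: [10, 24, 24, 10]
t=14: [39, 25, 25, 39]
t=15: [39, 23, 23, 39]
t=16: [36, 22, 22, 36]
t=17: [33, 17, 17, 33]
t=18: [24, 10, 10, 24]
t=19: [25, 39, 39, 25]
t=20: [23, 39, 39, 23]
t=21: [22, 36, 36, 22]
t=22: [17, 33, 33, 17]

Answer: 10
Key observation: The state at step 12, [17, 33, 33, 17], reappears at step 22 — and no state repeats earlier — so the cycle the system enters has period 10.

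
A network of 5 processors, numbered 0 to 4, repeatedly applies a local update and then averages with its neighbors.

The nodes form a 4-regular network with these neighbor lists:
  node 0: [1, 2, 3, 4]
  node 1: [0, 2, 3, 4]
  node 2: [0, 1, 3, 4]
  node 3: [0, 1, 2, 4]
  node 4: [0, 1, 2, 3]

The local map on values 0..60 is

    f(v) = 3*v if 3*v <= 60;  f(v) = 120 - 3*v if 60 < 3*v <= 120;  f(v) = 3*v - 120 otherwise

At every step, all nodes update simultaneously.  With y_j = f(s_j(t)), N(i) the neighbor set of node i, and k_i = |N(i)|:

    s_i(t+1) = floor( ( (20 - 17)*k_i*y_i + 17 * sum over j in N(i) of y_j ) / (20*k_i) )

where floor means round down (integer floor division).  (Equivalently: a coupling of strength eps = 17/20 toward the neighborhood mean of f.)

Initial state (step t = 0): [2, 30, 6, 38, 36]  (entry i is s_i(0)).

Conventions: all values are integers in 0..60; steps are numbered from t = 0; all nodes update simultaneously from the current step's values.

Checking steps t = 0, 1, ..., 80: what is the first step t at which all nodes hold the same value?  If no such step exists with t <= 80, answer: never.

Answer: 2
Key observation: Synchronization is absorbing here: once all nodes are equal they stay equal, and step 2 is the first all-equal step.

Derivation:
t=0: [2, 30, 6, 38, 36]  (not all equal)
t=1: [14, 13, 14, 14, 14]  (not all equal)
t=2: [41, 41, 41, 41, 41]  (all equal)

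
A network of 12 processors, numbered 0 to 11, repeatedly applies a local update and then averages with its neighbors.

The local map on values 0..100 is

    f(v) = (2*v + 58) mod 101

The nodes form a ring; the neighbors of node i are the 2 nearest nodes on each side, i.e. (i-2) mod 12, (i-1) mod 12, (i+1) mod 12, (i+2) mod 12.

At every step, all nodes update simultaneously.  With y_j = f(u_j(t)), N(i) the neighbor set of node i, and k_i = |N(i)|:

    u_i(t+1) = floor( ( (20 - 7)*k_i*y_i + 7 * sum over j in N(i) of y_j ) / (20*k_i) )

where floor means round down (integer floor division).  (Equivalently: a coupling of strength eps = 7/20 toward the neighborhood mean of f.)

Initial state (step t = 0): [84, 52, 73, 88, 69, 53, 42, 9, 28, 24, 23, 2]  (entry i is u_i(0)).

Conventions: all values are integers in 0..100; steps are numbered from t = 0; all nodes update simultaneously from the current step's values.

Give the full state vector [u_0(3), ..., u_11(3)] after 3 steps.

Answer: [31, 62, 75, 52, 29, 70, 57, 26, 30, 26, 13, 53]

Derivation:
t=0: [84, 52, 73, 88, 69, 53, 42, 9, 28, 24, 23, 2]
t=1: [26, 50, 19, 40, 73, 62, 48, 60, 19, 16, 11, 48]
t=2: [30, 54, 71, 44, 24, 67, 56, 78, 88, 85, 73, 55]
t=3: [31, 62, 75, 52, 29, 70, 57, 26, 30, 26, 13, 53]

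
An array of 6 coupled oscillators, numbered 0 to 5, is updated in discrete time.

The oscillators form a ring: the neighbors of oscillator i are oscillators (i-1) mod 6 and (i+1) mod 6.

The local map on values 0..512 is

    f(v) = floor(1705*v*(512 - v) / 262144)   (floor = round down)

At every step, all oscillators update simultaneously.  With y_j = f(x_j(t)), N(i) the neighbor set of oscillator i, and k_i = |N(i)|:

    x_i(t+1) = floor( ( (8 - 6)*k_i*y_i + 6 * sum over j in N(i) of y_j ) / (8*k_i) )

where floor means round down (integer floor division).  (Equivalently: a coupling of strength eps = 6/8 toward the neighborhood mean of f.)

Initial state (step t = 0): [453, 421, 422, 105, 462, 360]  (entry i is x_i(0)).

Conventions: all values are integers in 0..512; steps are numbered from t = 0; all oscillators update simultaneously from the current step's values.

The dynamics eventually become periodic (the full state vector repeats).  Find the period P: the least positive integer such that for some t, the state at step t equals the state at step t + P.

Answer: 2
Key observation: The state at step 6, [424, 424, 424, 424, 424, 424], reappears at step 8 — and no state repeats earlier — so the cycle the system enters has period 2.

Derivation:
t=0: [453, 421, 422, 105, 462, 360]
t=1: [269, 219, 259, 218, 274, 209]
t=2: [416, 423, 418, 422, 416, 421]
t=3: [249, 253, 247, 254, 250, 256]
t=4: [425, 425, 425, 425, 426, 425]
t=5: [240, 240, 240, 239, 239, 239]
t=6: [424, 424, 424, 424, 424, 424]
t=7: [242, 242, 242, 242, 242, 242]
t=8: [424, 424, 424, 424, 424, 424]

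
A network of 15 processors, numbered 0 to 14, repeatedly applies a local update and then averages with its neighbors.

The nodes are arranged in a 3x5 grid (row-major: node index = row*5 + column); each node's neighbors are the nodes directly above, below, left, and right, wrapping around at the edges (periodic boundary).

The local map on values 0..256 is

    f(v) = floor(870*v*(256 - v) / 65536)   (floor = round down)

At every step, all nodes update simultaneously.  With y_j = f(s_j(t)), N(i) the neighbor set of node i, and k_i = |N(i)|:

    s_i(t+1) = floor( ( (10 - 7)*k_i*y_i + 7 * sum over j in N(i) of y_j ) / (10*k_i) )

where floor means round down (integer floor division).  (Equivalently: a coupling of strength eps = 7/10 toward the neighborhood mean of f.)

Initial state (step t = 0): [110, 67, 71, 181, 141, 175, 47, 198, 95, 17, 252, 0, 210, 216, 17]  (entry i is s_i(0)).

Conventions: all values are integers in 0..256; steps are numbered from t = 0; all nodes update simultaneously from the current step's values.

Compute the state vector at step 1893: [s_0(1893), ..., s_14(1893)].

Simulating step by step:
t=0: [110, 67, 71, 181, 141, 175, 47, 198, 95, 17, 252, 0, 210, 216, 17]
t=1: [166, 140, 162, 177, 151, 127, 127, 156, 148, 131, 83, 76, 115, 132, 85]
t=2: [205, 204, 204, 202, 201, 208, 208, 210, 208, 210, 194, 200, 205, 205, 203]
t=3: [142, 139, 138, 140, 140, 137, 135, 133, 133, 135, 145, 143, 138, 138, 142]
t=4: [214, 215, 215, 215, 214, 215, 215, 216, 216, 215, 214, 214, 215, 215, 214]
t=5: [118, 117, 116, 116, 118, 117, 116, 115, 115, 117, 118, 117, 116, 116, 118]
t=6: [215, 215, 215, 215, 215, 215, 215, 215, 215, 215, 215, 215, 215, 215, 215]
t=7: [117, 117, 117, 117, 117, 117, 117, 117, 117, 117, 117, 117, 117, 117, 117]
t=8: [215, 215, 215, 215, 215, 215, 215, 215, 215, 215, 215, 215, 215, 215, 215]

Answer: [117, 117, 117, 117, 117, 117, 117, 117, 117, 117, 117, 117, 117, 117, 117]
Key observation: The state at step 6, [215, 215, 215, 215, 215, 215, 215, 215, 215, 215, 215, 215, 215, 215, 215], reappears at step 8: the system is in a cycle of period 2 from step 6 on.  Therefore the state at step 1893 equals the state at step 6 + ((1893 - 6) mod 2) = 7, which is [117, 117, 117, 117, 117, 117, 117, 117, 117, 117, 117, 117, 117, 117, 117].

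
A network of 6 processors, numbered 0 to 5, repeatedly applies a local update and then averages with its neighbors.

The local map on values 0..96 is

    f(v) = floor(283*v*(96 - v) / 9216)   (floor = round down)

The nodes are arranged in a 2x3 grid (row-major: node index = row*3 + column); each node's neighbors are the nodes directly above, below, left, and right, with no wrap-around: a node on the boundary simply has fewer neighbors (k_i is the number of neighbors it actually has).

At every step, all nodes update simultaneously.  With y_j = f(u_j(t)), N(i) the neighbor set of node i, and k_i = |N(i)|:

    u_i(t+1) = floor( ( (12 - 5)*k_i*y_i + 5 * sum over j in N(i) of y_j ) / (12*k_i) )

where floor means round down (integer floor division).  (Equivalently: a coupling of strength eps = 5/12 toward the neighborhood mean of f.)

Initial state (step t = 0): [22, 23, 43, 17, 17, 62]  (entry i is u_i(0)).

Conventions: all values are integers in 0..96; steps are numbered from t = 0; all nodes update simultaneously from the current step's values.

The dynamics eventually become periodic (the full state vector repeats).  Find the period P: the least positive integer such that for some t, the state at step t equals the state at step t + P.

Simulating step by step:
t=0: [22, 23, 43, 17, 17, 62]
t=1: [47, 51, 64, 42, 45, 60]
t=2: [69, 68, 64, 69, 69, 66]
t=3: [57, 58, 60, 57, 57, 59]
t=4: [67, 67, 66, 68, 67, 67]
t=5: [58, 59, 59, 58, 58, 59]
t=6: [67, 67, 67, 67, 67, 67]
t=7: [59, 59, 59, 59, 59, 59]
t=8: [67, 67, 67, 67, 67, 67]

Answer: 2
Key observation: The state at step 6, [67, 67, 67, 67, 67, 67], reappears at step 8 — and no state repeats earlier — so the cycle the system enters has period 2.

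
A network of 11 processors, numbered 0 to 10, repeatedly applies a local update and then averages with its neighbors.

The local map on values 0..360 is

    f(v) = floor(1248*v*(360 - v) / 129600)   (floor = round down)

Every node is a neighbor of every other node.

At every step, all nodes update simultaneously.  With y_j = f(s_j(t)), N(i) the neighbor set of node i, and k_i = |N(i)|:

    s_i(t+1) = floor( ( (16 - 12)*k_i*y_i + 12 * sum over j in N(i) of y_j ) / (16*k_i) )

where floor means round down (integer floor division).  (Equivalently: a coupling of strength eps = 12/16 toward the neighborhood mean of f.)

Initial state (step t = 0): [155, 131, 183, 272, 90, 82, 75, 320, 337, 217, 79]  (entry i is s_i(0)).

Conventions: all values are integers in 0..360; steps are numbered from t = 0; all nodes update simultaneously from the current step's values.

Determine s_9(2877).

Simulating step by step:
t=0: [155, 131, 183, 272, 90, 82, 75, 320, 337, 217, 79]
t=1: [240, 237, 241, 227, 228, 225, 223, 209, 200, 239, 224]
t=2: [286, 287, 286, 289, 289, 289, 289, 291, 292, 287, 289]
t=3: [198, 198, 198, 197, 197, 197, 197, 197, 196, 198, 197]
t=4: [308, 308, 308, 308, 308, 308, 308, 308, 308, 308, 308]
t=5: [154, 154, 154, 154, 154, 154, 154, 154, 154, 154, 154]
t=6: [305, 305, 305, 305, 305, 305, 305, 305, 305, 305, 305]
t=7: [161, 161, 161, 161, 161, 161, 161, 161, 161, 161, 161]
t=8: [308, 308, 308, 308, 308, 308, 308, 308, 308, 308, 308]

Answer: s_9(2877) = 154
Key observation: The state at step 4, [308, 308, 308, 308, 308, 308, 308, 308, 308, 308, 308], reappears at step 8: the system is in a cycle of period 4 from step 4 on.  Therefore the state at step 2877 equals the state at step 4 + ((2877 - 4) mod 4) = 5, which is [154, 154, 154, 154, 154, 154, 154, 154, 154, 154, 154].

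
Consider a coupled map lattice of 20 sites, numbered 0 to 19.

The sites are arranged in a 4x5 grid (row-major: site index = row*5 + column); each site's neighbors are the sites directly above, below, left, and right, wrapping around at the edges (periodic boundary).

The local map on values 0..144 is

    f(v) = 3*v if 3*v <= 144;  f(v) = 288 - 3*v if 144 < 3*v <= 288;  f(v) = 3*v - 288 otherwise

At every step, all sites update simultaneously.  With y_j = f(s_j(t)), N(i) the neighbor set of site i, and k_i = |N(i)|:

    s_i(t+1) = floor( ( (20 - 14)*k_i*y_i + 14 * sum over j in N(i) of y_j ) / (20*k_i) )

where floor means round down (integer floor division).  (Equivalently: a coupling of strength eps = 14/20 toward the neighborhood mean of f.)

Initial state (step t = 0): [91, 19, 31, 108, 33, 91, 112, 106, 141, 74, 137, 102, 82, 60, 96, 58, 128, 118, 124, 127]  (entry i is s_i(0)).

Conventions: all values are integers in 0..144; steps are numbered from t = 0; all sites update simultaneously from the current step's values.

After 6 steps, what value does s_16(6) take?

Answer: s_16(6) = 94

Derivation:
t=0: [91, 19, 31, 108, 33, 91, 112, 106, 141, 74, 137, 102, 82, 60, 96, 58, 128, 118, 124, 127]
t=1: [54, 61, 60, 82, 66, 48, 35, 64, 82, 63, 62, 59, 51, 78, 68, 91, 73, 74, 78, 79]
t=2: [99, 102, 86, 64, 82, 118, 111, 97, 63, 92, 92, 105, 97, 71, 78, 65, 72, 83, 53, 57]
t=3: [41, 32, 36, 81, 53, 33, 33, 31, 62, 49, 45, 31, 26, 72, 54, 64, 52, 52, 95, 90]
t=4: [110, 109, 96, 73, 95, 116, 96, 95, 92, 122, 112, 105, 91, 75, 101, 100, 112, 95, 47, 67]
t=5: [32, 27, 19, 48, 49, 47, 22, 5, 40, 39, 34, 27, 21, 50, 52, 42, 28, 36, 81, 56]
t=6: [114, 77, 78, 106, 125, 108, 75, 58, 108, 128, 114, 79, 78, 104, 123, 108, 94, 75, 102, 113]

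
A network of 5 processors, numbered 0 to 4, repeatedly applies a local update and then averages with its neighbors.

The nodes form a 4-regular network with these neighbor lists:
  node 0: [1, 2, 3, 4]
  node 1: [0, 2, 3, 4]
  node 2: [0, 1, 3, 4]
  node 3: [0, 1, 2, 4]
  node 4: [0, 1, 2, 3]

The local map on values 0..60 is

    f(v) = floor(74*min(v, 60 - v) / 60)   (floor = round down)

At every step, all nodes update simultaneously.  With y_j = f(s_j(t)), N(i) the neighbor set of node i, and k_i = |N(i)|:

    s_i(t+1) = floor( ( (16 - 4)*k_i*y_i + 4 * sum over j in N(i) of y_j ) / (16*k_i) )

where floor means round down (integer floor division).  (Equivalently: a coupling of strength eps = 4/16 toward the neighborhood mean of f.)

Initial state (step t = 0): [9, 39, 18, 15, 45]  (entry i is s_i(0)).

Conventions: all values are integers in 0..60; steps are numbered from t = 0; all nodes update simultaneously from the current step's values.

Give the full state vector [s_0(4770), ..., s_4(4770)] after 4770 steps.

Simulating step by step:
t=0: [9, 39, 18, 15, 45]
t=1: [13, 23, 21, 18, 18]
t=2: [18, 26, 24, 22, 22]
t=3: [23, 30, 28, 27, 27]
t=4: [29, 35, 33, 33, 33]
t=5: [34, 30, 32, 32, 32]
t=6: [32, 36, 34, 34, 34]
t=7: [33, 29, 31, 31, 31]
t=8: [33, 34, 34, 34, 34]
t=9: [32, 32, 32, 32, 32]
t=10: [34, 34, 34, 34, 34]
t=11: [32, 32, 32, 32, 32]

Answer: [34, 34, 34, 34, 34]
Key observation: The state at step 9, [32, 32, 32, 32, 32], reappears at step 11: the system is in a cycle of period 2 from step 9 on.  Therefore the state at step 4770 equals the state at step 9 + ((4770 - 9) mod 2) = 10, which is [34, 34, 34, 34, 34].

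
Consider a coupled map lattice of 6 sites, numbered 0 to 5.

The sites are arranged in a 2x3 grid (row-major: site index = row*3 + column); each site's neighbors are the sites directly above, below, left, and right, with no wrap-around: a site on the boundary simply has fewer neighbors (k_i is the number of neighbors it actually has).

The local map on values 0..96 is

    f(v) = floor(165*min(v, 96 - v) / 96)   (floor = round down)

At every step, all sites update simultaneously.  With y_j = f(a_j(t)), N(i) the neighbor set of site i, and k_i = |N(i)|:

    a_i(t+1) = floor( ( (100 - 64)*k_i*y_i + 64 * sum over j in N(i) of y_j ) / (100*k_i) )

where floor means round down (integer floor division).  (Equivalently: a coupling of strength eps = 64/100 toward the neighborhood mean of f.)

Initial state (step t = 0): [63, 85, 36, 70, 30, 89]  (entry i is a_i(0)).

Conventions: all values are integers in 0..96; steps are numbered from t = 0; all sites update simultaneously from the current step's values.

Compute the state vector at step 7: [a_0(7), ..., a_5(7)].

Answer: [67, 61, 55, 67, 61, 55]

Derivation:
t=0: [63, 85, 36, 70, 30, 89]
t=1: [40, 42, 31, 50, 34, 40]
t=2: [72, 64, 63, 68, 67, 60]
t=3: [47, 50, 57, 46, 52, 55]
t=4: [79, 75, 71, 78, 75, 70]
t=5: [31, 35, 40, 31, 36, 40]
t=6: [55, 60, 65, 55, 60, 65]
t=7: [67, 61, 55, 67, 61, 55]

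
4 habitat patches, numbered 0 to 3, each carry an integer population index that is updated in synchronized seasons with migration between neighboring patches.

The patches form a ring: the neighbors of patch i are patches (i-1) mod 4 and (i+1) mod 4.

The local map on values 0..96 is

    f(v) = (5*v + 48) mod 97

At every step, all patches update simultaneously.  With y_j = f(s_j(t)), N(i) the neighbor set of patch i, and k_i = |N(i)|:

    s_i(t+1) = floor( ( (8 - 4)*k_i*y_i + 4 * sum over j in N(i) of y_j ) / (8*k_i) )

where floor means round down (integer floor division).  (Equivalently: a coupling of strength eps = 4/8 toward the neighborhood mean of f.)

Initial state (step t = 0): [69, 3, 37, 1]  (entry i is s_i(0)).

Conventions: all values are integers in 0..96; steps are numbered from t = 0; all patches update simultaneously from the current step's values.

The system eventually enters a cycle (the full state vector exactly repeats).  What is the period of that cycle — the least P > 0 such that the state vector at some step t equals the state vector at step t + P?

Simulating step by step:
t=0: [69, 3, 37, 1]
t=1: [31, 42, 48, 37]
t=2: [30, 57, 72, 45]
t=3: [32, 27, 40, 45]
t=4: [48, 60, 68, 56]
t=5: [70, 52, 23, 42]
t=6: [25, 27, 53, 51]
t=7: [62, 67, 35, 30]
t=8: [57, 70, 38, 26]
t=9: [43, 26, 44, 62]
t=10: [71, 76, 74, 69]
t=11: [18, 31, 26, 13]
t=12: [26, 35, 46, 38]
t=13: [58, 55, 60, 63]
t=14: [49, 42, 54, 62]
t=15: [33, 39, 46, 40]
t=16: [35, 50, 67, 52]
t=17: [20, 33, 52, 38]
t=18: [41, 26, 24, 39]
t=19: [62, 73, 68, 57]
t=20: [50, 29, 16, 37]
t=21: [37, 57, 49, 29]
t=22: [54, 31, 35, 58]
t=23: [27, 18, 28, 37]
t=24: [63, 64, 65, 63]
t=25: [73, 77, 78, 74]
t=26: [31, 41, 43, 33]
t=27: [24, 49, 54, 29]
t=28: [60, 25, 38, 72]
t=29: [52, 63, 46, 35]
t=30: [33, 61, 67, 39]
t=31: [37, 58, 73, 52]
t=32: [35, 39, 28, 24]
t=33: [44, 54, 75, 65]
t=34: [64, 40, 44, 68]
t=35: [52, 64, 50, 37]
t=36: [37, 44, 32, 25]
t=37: [57, 50, 44, 51]
t=38: [25, 32, 41, 35]
t=39: [48, 40, 40, 48]
t=40: [84, 64, 64, 84]
t=41: [79, 77, 77, 79]
t=42: [52, 47, 47, 52]
t=43: [35, 71, 71, 35]
t=44: [25, 18, 18, 25]
t=45: [67, 49, 49, 67]
t=46: [69, 24, 24, 69]
t=47: [21, 54, 54, 21]
t=48: [48, 34, 34, 48]
t=49: [76, 41, 41, 76]
t=50: [44, 54, 54, 44]
t=51: [62, 38, 38, 62]
t=52: [61, 49, 49, 61]
t=53: [47, 17, 17, 47]
t=54: [75, 49, 49, 75]
t=55: [26, 10, 10, 26]
t=56: [61, 21, 21, 61]
t=57: [60, 57, 57, 60]
t=58: [53, 45, 45, 53]
t=59: [36, 64, 64, 36]
t=60: [44, 66, 66, 44]
t=61: [77, 83, 83, 77]
t=62: [52, 67, 67, 52]
t=63: [35, 73, 73, 35]
t=64: [28, 26, 26, 28]
t=65: [88, 83, 83, 88]
t=66: [21, 57, 57, 21]
t=67: [52, 45, 45, 52]
t=68: [32, 63, 63, 32]
t=69: [28, 57, 57, 28]
t=70: [78, 54, 54, 78]
t=71: [44, 32, 32, 44]
t=72: [59, 29, 29, 59]
t=73: [63, 85, 85, 63]
t=74: [75, 81, 81, 75]
t=75: [42, 57, 57, 42]
t=76: [58, 47, 47, 58]
t=77: [57, 78, 78, 57]
t=78: [44, 48, 48, 44]
t=79: [79, 89, 89, 79]
t=80: [43, 19, 19, 43]
t=81: [63, 51, 51, 63]
t=82: [57, 27, 27, 57]
t=83: [53, 75, 75, 53]
t=84: [25, 31, 31, 25]
t=85: [59, 25, 25, 59]
t=86: [58, 70, 70, 58]
t=87: [37, 19, 19, 37]
t=88: [40, 44, 44, 40]
t=89: [59, 69, 69, 59]
t=90: [40, 16, 16, 40]
t=91: [48, 36, 36, 48]
t=92: [79, 49, 49, 79]
t=93: [41, 15, 15, 41]
t=94: [50, 34, 34, 50]
t=95: [11, 19, 19, 11]
t=96: [16, 36, 36, 16]
t=97: [31, 33, 33, 31]
t=98: [11, 16, 16, 11]
t=99: [12, 24, 24, 12]
t=100: [26, 56, 56, 26]
t=101: [70, 48, 48, 70]
t=102: [31, 73, 73, 31]
t=103: [13, 21, 21, 13]
t=104: [26, 46, 46, 26]
t=105: [81, 83, 83, 81]
t=106: [67, 72, 72, 67]
t=107: [74, 38, 38, 74]
t=108: [33, 40, 40, 33]
t=109: [27, 45, 45, 27]
t=110: [84, 80, 80, 84]
t=111: [75, 65, 65, 75]
t=112: [46, 70, 70, 46]
t=113: [65, 28, 28, 65]
t=114: [84, 88, 88, 84]
t=115: [60, 22, 22, 60]
t=116: [58, 60, 60, 58]
t=117: [49, 54, 54, 49]
t=118: [8, 20, 20, 8]
t=119: [78, 60, 60, 78]
t=120: [51, 55, 55, 51]
t=121: [17, 27, 27, 17]
t=122: [48, 73, 73, 48]
t=123: [76, 42, 42, 76]
t=124: [46, 58, 58, 46]
t=125: [74, 56, 56, 74]
t=126: [31, 35, 35, 31]
t=127: [14, 24, 24, 14]
t=128: [33, 58, 58, 33]
t=129: [26, 40, 40, 26]
t=130: [74, 60, 60, 74]
t=131: [36, 50, 50, 36]
t=132: [27, 13, 13, 27]
t=133: [68, 33, 33, 68]
t=134: [4, 14, 14, 4]
t=135: [56, 32, 32, 56]
t=136: [31, 19, 19, 31]
t=137: [18, 36, 36, 18]
t=138: [39, 35, 35, 39]
t=139: [44, 34, 34, 44]
t=140: [61, 36, 36, 61]
t=141: [55, 41, 41, 55]
t=142: [38, 52, 52, 38]
t=143: [37, 23, 23, 37]
t=144: [45, 59, 59, 45]
t=145: [72, 58, 58, 72]
t=146: [26, 40, 40, 26]

Answer: 17
Key observation: The state at step 129, [26, 40, 40, 26], reappears at step 146 — and no state repeats earlier — so the cycle the system enters has period 17.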